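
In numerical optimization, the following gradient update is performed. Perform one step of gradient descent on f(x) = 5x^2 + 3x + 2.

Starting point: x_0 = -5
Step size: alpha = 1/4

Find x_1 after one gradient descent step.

f(x) = 5x^2 + 3x + 2
f'(x) = 10x + 3
f'(-5) = 10*-5 + (3) = -47
x_1 = x_0 - alpha * f'(x_0) = -5 - 1/4 * -47 = 27/4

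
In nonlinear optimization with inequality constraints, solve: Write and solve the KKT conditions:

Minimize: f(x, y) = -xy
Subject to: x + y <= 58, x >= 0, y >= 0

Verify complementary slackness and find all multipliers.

Problem: min -xy s.t. x + y <= 58 (multiplier lambda), x >= 0 (mu_x), y >= 0 (mu_y)
KKT stationarity: -y + lambda - mu_x = 0, -x + lambda - mu_y = 0, with lambda, mu_x, mu_y >= 0
Complementary slackness: lambda*(x + y - 58) = 0, mu_x*x = 0, mu_y*y = 0
If lambda = 0: y = -mu_x <= 0 and x = -mu_y <= 0 force x = y = 0 with f = 0; but x = y = 29 is feasible with f = -841 < 0, so this is not the minimum. Hence lambda > 0 and x + y = 58.
Try x > 0, y > 0 (so mu_x = mu_y = 0): y = lambda, x = lambda => x = y = lambda
x + y = 58 => 2*lambda = 58 => lambda = 29
x* = y* = 29 > 0, consistent with mu_x = mu_y = 0.
(Any feasible point with x = 0 or y = 0 has f = 0 > -841, so the minimum is not on those boundaries.)
min(-xy) = -841 (i.e. max xy = 841)
Multipliers: lambda = 29, mu_x = 0, mu_y = 0
Complementary slackness: lambda*(x + y - 58) = 29*(29 + 29 - 58) = 0, mu_x*x = 0*29 = 0, mu_y*y = 0*29 = 0. Satisfied.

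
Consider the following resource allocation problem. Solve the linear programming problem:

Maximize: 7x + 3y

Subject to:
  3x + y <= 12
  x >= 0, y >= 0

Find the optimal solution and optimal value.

The feasible region has vertices at [(0, 0), (4, 0), (0, 12)].
Checking objective 7x + 3y at each vertex:
  (0, 0): 7*0 + 3*0 = 0
  (4, 0): 7*4 + 3*0 = 28
  (0, 12): 7*0 + 3*12 = 36
Maximum is 36 at (0, 12).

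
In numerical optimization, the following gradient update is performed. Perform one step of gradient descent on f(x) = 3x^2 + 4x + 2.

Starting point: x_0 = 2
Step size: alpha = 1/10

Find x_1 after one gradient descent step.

f(x) = 3x^2 + 4x + 2
f'(x) = 6x + 4
f'(2) = 6*2 + (4) = 16
x_1 = x_0 - alpha * f'(x_0) = 2 - 1/10 * 16 = 2/5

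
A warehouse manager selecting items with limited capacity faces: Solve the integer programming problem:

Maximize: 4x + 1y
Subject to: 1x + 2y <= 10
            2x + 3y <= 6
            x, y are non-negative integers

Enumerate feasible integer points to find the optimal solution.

Constraint 1: 1x + 2y <= 10
Constraint 2: 2x + 3y <= 6
Feasible x range (need y >= 0): 0 <= x <= min(10/1, 6/2) => x in {0, ..., 3}.
Enumerate feasible integer points row by row (the coefficient of y is 1 > 0, so for each x the largest feasible y gives the best value):
  x = 0: y <= min((10 - 1*0)/2, (6 - 2*0)/3) => y in {0, ..., 2}; best 4*0 + 1*2 = 2
  x = 1: y <= min((10 - 1*1)/2, (6 - 2*1)/3) => y in {0, ..., 1}; best 4*1 + 1*1 = 5
  x = 2: y <= min((10 - 1*2)/2, (6 - 2*2)/3) => y in {0}; best 4*2 + 1*0 = 8
  x = 3: y <= min((10 - 1*3)/2, (6 - 2*3)/3) => y in {0}; best 4*3 + 1*0 = 12
The maximum 4x + 1y = 12 is achieved at x = 3, y = 0.
Check: 1*3 + 2*0 = 3 <= 10 and 2*3 + 3*0 = 6 <= 6.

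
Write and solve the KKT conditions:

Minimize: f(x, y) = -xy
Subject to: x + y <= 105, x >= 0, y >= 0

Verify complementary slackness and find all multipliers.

Problem: min -xy s.t. x + y <= 105 (multiplier lambda), x >= 0 (mu_x), y >= 0 (mu_y)
KKT stationarity: -y + lambda - mu_x = 0, -x + lambda - mu_y = 0, with lambda, mu_x, mu_y >= 0
Complementary slackness: lambda*(x + y - 105) = 0, mu_x*x = 0, mu_y*y = 0
If lambda = 0: y = -mu_x <= 0 and x = -mu_y <= 0 force x = y = 0 with f = 0; but x = y = 105/2 is feasible with f = -11025/4 < 0, so this is not the minimum. Hence lambda > 0 and x + y = 105.
Try x > 0, y > 0 (so mu_x = mu_y = 0): y = lambda, x = lambda => x = y = lambda
x + y = 105 => 2*lambda = 105 => lambda = 105/2
x* = y* = 105/2 > 0, consistent with mu_x = mu_y = 0.
(Any feasible point with x = 0 or y = 0 has f = 0 > -11025/4, so the minimum is not on those boundaries.)
min(-xy) = -11025/4 (i.e. max xy = 11025/4)
Multipliers: lambda = 105/2, mu_x = 0, mu_y = 0
Complementary slackness: lambda*(x + y - 105) = 105/2*(105/2 + 105/2 - 105) = 0, mu_x*x = 0*105/2 = 0, mu_y*y = 0*105/2 = 0. Satisfied.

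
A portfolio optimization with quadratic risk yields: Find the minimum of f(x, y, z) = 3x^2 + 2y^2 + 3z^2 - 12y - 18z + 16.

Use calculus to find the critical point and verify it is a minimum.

f(x,y,z) = 3x^2 + 2y^2 + 3z^2 - 12y - 18z + 16
df/dx = 6x + (0) = 0 => x = 0
df/dy = 4y + (-12) = 0 => y = 3
df/dz = 6z + (-18) = 0 => z = 3
f(0,3,3) = 3*(0)^2 + 2*(3)^2 + 3*(3)^2 + -12*(3) + -18*(3) + 16 = -29
Hessian is diagonal with entries 6, 4, 6 > 0, confirmed minimum.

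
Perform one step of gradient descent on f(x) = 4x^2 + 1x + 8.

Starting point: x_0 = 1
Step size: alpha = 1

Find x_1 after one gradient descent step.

f(x) = 4x^2 + 1x + 8
f'(x) = 8x + 1
f'(1) = 8*1 + (1) = 9
x_1 = x_0 - alpha * f'(x_0) = 1 - 1 * 9 = -8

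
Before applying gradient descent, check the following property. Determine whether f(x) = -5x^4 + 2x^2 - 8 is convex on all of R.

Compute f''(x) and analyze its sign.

f(x) = -5x^4 + 2x^2 - 8
f'(x) = -20x^3 + 4x
f''(x) = -60x^2 + 4
f''(x) = -60x^2 + 4 -> -inf as |x| -> inf
Therefore, f is not globally convex on R.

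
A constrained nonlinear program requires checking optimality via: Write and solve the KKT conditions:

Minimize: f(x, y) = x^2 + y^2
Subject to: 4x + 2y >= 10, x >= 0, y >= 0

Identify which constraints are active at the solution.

KKT conditions for min x^2 + y^2 s.t. 4x + 2y >= 10, x >= 0, y >= 0:
Stationarity: 2x = mu*4 + mu_x, 2y = mu*2 + mu_y, with mu, mu_x, mu_y >= 0
Complementary slackness: mu*(4x + 2y - 10) = 0, mu_x*x = 0, mu_y*y = 0
(0, 0) is infeasible (4*0 + 2*0 < 10), so if mu = 0 stationarity would force x = mu_x/2 >= 0, y = mu_y/2 >= 0 with mu_x*x = mu_y*y = 0, i.e. x = y = 0: contradiction. Hence mu > 0 and 4x + 2y = 10 is active.
Try x > 0, y > 0 (so mu_x = mu_y = 0): x = 4*mu/2, y = 2*mu/2
Substitute: 4*(4*mu/2) + 2*(2*mu/2) = 10
  mu*20/2 = 10 => mu = 1
x* = 2 > 0, y* = 1 > 0, consistent with mu_x = mu_y = 0.
f is convex and the constraints are linear, so this KKT point is the global minimum.
f* = 5
Active constraints: 4x + 2y >= 10 (holds with equality, mu = 1 > 0); x >= 0 and y >= 0 are inactive (mu_x = mu_y = 0).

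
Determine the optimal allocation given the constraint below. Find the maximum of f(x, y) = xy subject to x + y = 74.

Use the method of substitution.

Substitute y = 74 - x into f(x,y) = xy:
g(x) = x(74 - x) = 74x - x^2
g'(x) = 74 - 2x = 0  =>  x = 37
y = 74 - 37 = 37
Maximum value = 37 * 37 = 1369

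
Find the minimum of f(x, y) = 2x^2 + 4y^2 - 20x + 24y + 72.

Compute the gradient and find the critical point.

f(x,y) = 2x^2 + 4y^2 - 20x + 24y + 72
df/dx = 4x + (-20) = 0  =>  x = 5
df/dy = 8y + (24) = 0  =>  y = -3
f(5, -3) = 2*(5)^2 + 4*(-3)^2 + -20*(5) + 24*(-3) + 72 = -14
Hessian is diagonal with entries 4, 8 > 0, so this is a minimum.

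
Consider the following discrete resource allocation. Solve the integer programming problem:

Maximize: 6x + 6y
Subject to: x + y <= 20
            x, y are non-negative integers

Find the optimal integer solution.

Objective: 6x + 6y, constraint: x + y <= 20
Coefficient of x is 6 >= coefficient of y is 6, so allocate the entire budget to x.
Optimal: x = 20, y = 0, value = 120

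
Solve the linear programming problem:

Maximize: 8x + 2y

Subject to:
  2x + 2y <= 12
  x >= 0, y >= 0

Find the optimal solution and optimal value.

The feasible region has vertices at [(0, 0), (6, 0), (0, 6)].
Checking objective 8x + 2y at each vertex:
  (0, 0): 8*0 + 2*0 = 0
  (6, 0): 8*6 + 2*0 = 48
  (0, 6): 8*0 + 2*6 = 12
Maximum is 48 at (6, 0).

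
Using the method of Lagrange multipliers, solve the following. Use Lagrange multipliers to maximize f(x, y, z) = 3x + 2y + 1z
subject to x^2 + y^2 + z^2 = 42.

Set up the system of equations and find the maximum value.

Lagrange conditions: 3 = 2*lambda*x, 2 = 2*lambda*y, 1 = 2*lambda*z
So x:3 = y:2 = z:1, i.e. x = 3t, y = 2t, z = 1t
Constraint: t^2*(3^2 + 2^2 + 1^2) = 42
  t^2 * 14 = 42  =>  t = sqrt(3)
Maximum = 3*3t + 2*2t + 1*1t = 14*sqrt(3) = sqrt(588)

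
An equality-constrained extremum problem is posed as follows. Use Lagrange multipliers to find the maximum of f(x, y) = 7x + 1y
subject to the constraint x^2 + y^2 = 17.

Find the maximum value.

Set up Lagrange conditions: grad f = lambda * grad g
  7 = 2*lambda*x
  1 = 2*lambda*y
From these: x/y = 7/1, so x = 7t, y = 1t for some t.
Substitute into constraint: (7t)^2 + (1t)^2 = 17
  t^2 * 50 = 17
  t = sqrt(17/50)
Maximum = 7*x + 1*y = (7^2 + 1^2)*t = 50 * sqrt(17/50) = sqrt(850)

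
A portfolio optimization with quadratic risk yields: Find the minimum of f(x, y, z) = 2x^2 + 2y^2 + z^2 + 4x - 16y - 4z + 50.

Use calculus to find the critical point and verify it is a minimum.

f(x,y,z) = 2x^2 + 2y^2 + z^2 + 4x - 16y - 4z + 50
df/dx = 4x + (4) = 0 => x = -1
df/dy = 4y + (-16) = 0 => y = 4
df/dz = 2z + (-4) = 0 => z = 2
f(-1,4,2) = 2*(-1)^2 + 2*(4)^2 + 1*(2)^2 + 4*(-1) + -16*(4) + -4*(2) + 50 = 12
Hessian is diagonal with entries 4, 4, 2 > 0, confirmed minimum.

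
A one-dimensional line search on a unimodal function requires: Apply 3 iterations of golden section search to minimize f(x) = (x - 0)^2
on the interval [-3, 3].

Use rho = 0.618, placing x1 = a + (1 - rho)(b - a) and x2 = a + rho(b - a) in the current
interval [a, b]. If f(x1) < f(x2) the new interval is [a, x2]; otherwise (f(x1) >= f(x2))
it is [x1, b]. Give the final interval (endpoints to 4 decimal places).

Golden section search for min of f(x) = (x - 0)^2 on [-3, 3].
Each step: x1 = a + (1 - rho)(b - a), x2 = a + rho(b - a); if f(x1) < f(x2) keep [a, x2], otherwise keep [x1, b].
Step 1: [-3.0000, 3.0000], x1=-0.7080 (f=0.5013), x2=0.7080 (f=0.5013); f(x1) = f(x2) (tie, not '<') => keep [-0.7080, 3.0000]
Step 2: [-0.7080, 3.0000], x1=0.7085 (f=0.5019), x2=1.5835 (f=2.5076); f(x1) < f(x2) => keep [-0.7080, 1.5835]
Step 3: [-0.7080, 1.5835], x1=0.1674 (f=0.0280), x2=0.7082 (f=0.5015); f(x1) < f(x2) => keep [-0.7080, 0.7082]
Final interval: [-0.7080, 0.7082]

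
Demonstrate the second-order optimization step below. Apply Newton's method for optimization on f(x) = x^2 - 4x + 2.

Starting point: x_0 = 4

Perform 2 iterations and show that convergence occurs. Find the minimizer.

f(x) = x^2 - 4x + 2, f'(x) = 2x + (-4), f''(x) = 2
Step 1: f'(4) = 4, x_1 = 4 - 4/2 = 2
Step 2: f'(2) = 0, x_2 = 2 (converged)
Newton's method converges in 1 step for quadratics.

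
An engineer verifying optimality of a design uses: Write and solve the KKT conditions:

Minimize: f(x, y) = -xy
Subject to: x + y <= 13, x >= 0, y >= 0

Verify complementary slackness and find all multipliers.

Problem: min -xy s.t. x + y <= 13 (multiplier lambda), x >= 0 (mu_x), y >= 0 (mu_y)
KKT stationarity: -y + lambda - mu_x = 0, -x + lambda - mu_y = 0, with lambda, mu_x, mu_y >= 0
Complementary slackness: lambda*(x + y - 13) = 0, mu_x*x = 0, mu_y*y = 0
If lambda = 0: y = -mu_x <= 0 and x = -mu_y <= 0 force x = y = 0 with f = 0; but x = y = 13/2 is feasible with f = -169/4 < 0, so this is not the minimum. Hence lambda > 0 and x + y = 13.
Try x > 0, y > 0 (so mu_x = mu_y = 0): y = lambda, x = lambda => x = y = lambda
x + y = 13 => 2*lambda = 13 => lambda = 13/2
x* = y* = 13/2 > 0, consistent with mu_x = mu_y = 0.
(Any feasible point with x = 0 or y = 0 has f = 0 > -169/4, so the minimum is not on those boundaries.)
min(-xy) = -169/4 (i.e. max xy = 169/4)
Multipliers: lambda = 13/2, mu_x = 0, mu_y = 0
Complementary slackness: lambda*(x + y - 13) = 13/2*(13/2 + 13/2 - 13) = 0, mu_x*x = 0*13/2 = 0, mu_y*y = 0*13/2 = 0. Satisfied.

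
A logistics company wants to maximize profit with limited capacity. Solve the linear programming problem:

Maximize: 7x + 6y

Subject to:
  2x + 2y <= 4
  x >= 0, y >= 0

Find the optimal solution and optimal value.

The feasible region has vertices at [(0, 0), (2, 0), (0, 2)].
Checking objective 7x + 6y at each vertex:
  (0, 0): 7*0 + 6*0 = 0
  (2, 0): 7*2 + 6*0 = 14
  (0, 2): 7*0 + 6*2 = 12
Maximum is 14 at (2, 0).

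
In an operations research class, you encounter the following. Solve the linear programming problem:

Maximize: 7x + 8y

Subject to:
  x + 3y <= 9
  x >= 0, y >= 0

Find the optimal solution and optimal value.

The feasible region has vertices at [(0, 0), (9, 0), (0, 3)].
Checking objective 7x + 8y at each vertex:
  (0, 0): 7*0 + 8*0 = 0
  (9, 0): 7*9 + 8*0 = 63
  (0, 3): 7*0 + 8*3 = 24
Maximum is 63 at (9, 0).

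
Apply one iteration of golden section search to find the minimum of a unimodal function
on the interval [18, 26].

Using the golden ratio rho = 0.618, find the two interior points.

Golden section search on [18, 26].
Golden ratio rho = 0.618 (approx).
Interior points:
  x_1 = 18 + (1-0.618)*8 = 21.0560
  x_2 = 18 + 0.618*8 = 22.9440
Compare f(x_1) and f(x_2) to determine which subinterval to keep.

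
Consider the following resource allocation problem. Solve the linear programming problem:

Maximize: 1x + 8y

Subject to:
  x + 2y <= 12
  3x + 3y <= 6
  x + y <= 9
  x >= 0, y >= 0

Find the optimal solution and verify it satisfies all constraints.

Feasible vertices: (0, 0), (0, 2), (2, 0)
Objective 1x + 8y at each vertex:
  (0, 0): 0
  (0, 2): 16
  (2, 0): 2
Maximum is 16 at (0, 2).
Verify constraints at (x, y) = (0, 2):
  1*0 + 2*2 = 4 <= 12
  3*0 + 3*2 = 6 <= 6 (active)
  1*0 + 1*2 = 2 <= 9
  x = 0 >= 0, y = 2 >= 0. All constraints satisfied.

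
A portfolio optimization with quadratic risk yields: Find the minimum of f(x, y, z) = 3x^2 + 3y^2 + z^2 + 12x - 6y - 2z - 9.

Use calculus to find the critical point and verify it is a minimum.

f(x,y,z) = 3x^2 + 3y^2 + z^2 + 12x - 6y - 2z - 9
df/dx = 6x + (12) = 0 => x = -2
df/dy = 6y + (-6) = 0 => y = 1
df/dz = 2z + (-2) = 0 => z = 1
f(-2,1,1) = 3*(-2)^2 + 3*(1)^2 + 1*(1)^2 + 12*(-2) + -6*(1) + -2*(1) + -9 = -25
Hessian is diagonal with entries 6, 6, 2 > 0, confirmed minimum.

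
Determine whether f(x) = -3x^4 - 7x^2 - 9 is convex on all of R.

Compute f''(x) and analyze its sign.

f(x) = -3x^4 - 7x^2 - 9
f'(x) = -12x^3 + -14x
f''(x) = -36x^2 + -14
f''(x) = -36x^2 + -14 <= -14 < 0 for all x
Therefore, f is concave on R.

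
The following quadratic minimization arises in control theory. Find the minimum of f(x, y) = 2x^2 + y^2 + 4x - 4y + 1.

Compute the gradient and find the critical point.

f(x,y) = 2x^2 + y^2 + 4x - 4y + 1
df/dx = 4x + (4) = 0  =>  x = -1
df/dy = 2y + (-4) = 0  =>  y = 2
f(-1, 2) = 2*(-1)^2 + 1*(2)^2 + 4*(-1) + -4*(2) + 1 = -5
Hessian is diagonal with entries 4, 2 > 0, so this is a minimum.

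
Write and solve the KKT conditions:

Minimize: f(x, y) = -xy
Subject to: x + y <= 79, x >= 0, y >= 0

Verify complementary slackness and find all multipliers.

Problem: min -xy s.t. x + y <= 79 (multiplier lambda), x >= 0 (mu_x), y >= 0 (mu_y)
KKT stationarity: -y + lambda - mu_x = 0, -x + lambda - mu_y = 0, with lambda, mu_x, mu_y >= 0
Complementary slackness: lambda*(x + y - 79) = 0, mu_x*x = 0, mu_y*y = 0
If lambda = 0: y = -mu_x <= 0 and x = -mu_y <= 0 force x = y = 0 with f = 0; but x = y = 79/2 is feasible with f = -6241/4 < 0, so this is not the minimum. Hence lambda > 0 and x + y = 79.
Try x > 0, y > 0 (so mu_x = mu_y = 0): y = lambda, x = lambda => x = y = lambda
x + y = 79 => 2*lambda = 79 => lambda = 79/2
x* = y* = 79/2 > 0, consistent with mu_x = mu_y = 0.
(Any feasible point with x = 0 or y = 0 has f = 0 > -6241/4, so the minimum is not on those boundaries.)
min(-xy) = -6241/4 (i.e. max xy = 6241/4)
Multipliers: lambda = 79/2, mu_x = 0, mu_y = 0
Complementary slackness: lambda*(x + y - 79) = 79/2*(79/2 + 79/2 - 79) = 0, mu_x*x = 0*79/2 = 0, mu_y*y = 0*79/2 = 0. Satisfied.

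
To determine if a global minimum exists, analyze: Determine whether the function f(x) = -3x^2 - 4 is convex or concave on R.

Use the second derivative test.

f(x) = -3x^2 - 4
f'(x) = -6x + 0
f''(x) = -6
Since f''(x) = -6 < 0 for all x, f is concave on R.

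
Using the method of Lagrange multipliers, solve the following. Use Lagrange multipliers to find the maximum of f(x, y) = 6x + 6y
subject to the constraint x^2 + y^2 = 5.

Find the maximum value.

Set up Lagrange conditions: grad f = lambda * grad g
  6 = 2*lambda*x
  6 = 2*lambda*y
From these: x/y = 6/6, so x = 6t, y = 6t for some t.
Substitute into constraint: (6t)^2 + (6t)^2 = 5
  t^2 * 72 = 5
  t = sqrt(5/72)
Maximum = 6*x + 6*y = (6^2 + 6^2)*t = 72 * sqrt(5/72) = sqrt(360)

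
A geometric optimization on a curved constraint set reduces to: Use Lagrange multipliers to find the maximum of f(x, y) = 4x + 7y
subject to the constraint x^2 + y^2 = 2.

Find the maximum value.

Set up Lagrange conditions: grad f = lambda * grad g
  4 = 2*lambda*x
  7 = 2*lambda*y
From these: x/y = 4/7, so x = 4t, y = 7t for some t.
Substitute into constraint: (4t)^2 + (7t)^2 = 2
  t^2 * 65 = 2
  t = sqrt(2/65)
Maximum = 4*x + 7*y = (4^2 + 7^2)*t = 65 * sqrt(2/65) = sqrt(130)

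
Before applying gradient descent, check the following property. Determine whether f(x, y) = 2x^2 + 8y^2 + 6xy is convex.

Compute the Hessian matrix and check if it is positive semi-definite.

f(x,y) = 2x^2 + 8y^2 + 6xy
Hessian H = [[4, 6], [6, 16]]
trace(H) = 20, det(H) = 28
Eigenvalues: (20 +/- sqrt(288)) / 2 = 18.49, 1.515
Since both eigenvalues > 0, f is convex.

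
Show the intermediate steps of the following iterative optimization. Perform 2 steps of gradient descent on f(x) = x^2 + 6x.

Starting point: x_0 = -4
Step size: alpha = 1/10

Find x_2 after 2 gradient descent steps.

f(x) = x^2 + 6x, f'(x) = 2x + (6)
Step 1: f'(-4) = -2, x_1 = -4 - 1/10 * -2 = -19/5
Step 2: f'(-19/5) = -8/5, x_2 = -19/5 - 1/10 * -8/5 = -91/25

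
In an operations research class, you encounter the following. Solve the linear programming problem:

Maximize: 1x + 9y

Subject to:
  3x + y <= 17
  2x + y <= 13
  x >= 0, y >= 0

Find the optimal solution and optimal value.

Feasible vertices: (0, 0), (0, 13), (4, 5), (17/3, 0)
Objective 1x + 9y at each:
  (0, 0): 0
  (0, 13): 117
  (4, 5): 49
  (17/3, 0): 17/3
Maximum is 117 at (0, 13).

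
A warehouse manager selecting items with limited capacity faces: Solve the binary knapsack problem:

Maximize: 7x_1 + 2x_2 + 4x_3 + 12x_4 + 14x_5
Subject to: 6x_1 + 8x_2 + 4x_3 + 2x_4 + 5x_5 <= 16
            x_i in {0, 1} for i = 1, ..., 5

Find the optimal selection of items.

Items: item 1 (v=7, w=6), item 2 (v=2, w=8), item 3 (v=4, w=4), item 4 (v=12, w=2), item 5 (v=14, w=5)
Capacity: 16
Checking all 32 subsets (w = total weight, v = total value):
  {}: w = 0, v = 0
  {1}: w = 6, v = 7
  {2}: w = 8, v = 2
  {3}: w = 4, v = 4
  {4}: w = 2, v = 12
  {5}: w = 5, v = 14
  {1, 2}: w = 14, v = 9
  {1, 3}: w = 10, v = 11
  {1, 4}: w = 8, v = 19
  {1, 5}: w = 11, v = 21
  {2, 3}: w = 12, v = 6
  {2, 4}: w = 10, v = 14
  {2, 5}: w = 13, v = 16
  {3, 4}: w = 6, v = 16
  {3, 5}: w = 9, v = 18
  {4, 5}: w = 7, v = 26
  {1, 2, 3}: w = 18 > 16, infeasible
  {1, 2, 4}: w = 16, v = 21
  {1, 2, 5}: w = 19 > 16, infeasible
  {1, 3, 4}: w = 12, v = 23
  {1, 3, 5}: w = 15, v = 25
  {1, 4, 5}: w = 13, v = 33
  {2, 3, 4}: w = 14, v = 18
  {2, 3, 5}: w = 17 > 16, infeasible
  {2, 4, 5}: w = 15, v = 28
  {3, 4, 5}: w = 11, v = 30
  {1, 2, 3, 4}: w = 20 > 16, infeasible
  {1, 2, 3, 5}: w = 23 > 16, infeasible
  {1, 2, 4, 5}: w = 21 > 16, infeasible
  {1, 3, 4, 5}: w = 17 > 16, infeasible
  {2, 3, 4, 5}: w = 19 > 16, infeasible
  {1, 2, 3, 4, 5}: w = 25 > 16, infeasible
Best feasible subset: items [1, 4, 5]
Total weight: 13 <= 16, total value: 33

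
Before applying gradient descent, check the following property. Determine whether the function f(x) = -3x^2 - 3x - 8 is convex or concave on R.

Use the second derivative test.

f(x) = -3x^2 - 3x - 8
f'(x) = -6x - 3
f''(x) = -6
Since f''(x) = -6 < 0 for all x, f is concave on R.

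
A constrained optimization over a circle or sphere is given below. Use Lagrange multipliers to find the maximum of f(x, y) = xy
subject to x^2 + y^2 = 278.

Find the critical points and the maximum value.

Lagrange conditions: y = 2*lambda*x and x = 2*lambda*y
If x = 0 then y = 0, violating the constraint, so x, y != 0.
Dividing: y/x = x/y => x^2 = y^2 => y = x or y = -x
Constraint: 2x^2 = 278 => x^2 = 139 => x = +/-sqrt(139)
Critical points: (sqrt(139), sqrt(139)), (-sqrt(139), -sqrt(139)), (sqrt(139), -sqrt(139)), (-sqrt(139), sqrt(139))
  y = x:  xy = x^2 = 139  at (sqrt(139), sqrt(139)) and (-sqrt(139), -sqrt(139))
  y = -x: xy = -x^2 = -139 at (sqrt(139), -sqrt(139)) and (-sqrt(139), sqrt(139))
Maximum xy = 139 at (sqrt(139), sqrt(139)) and (-sqrt(139), -sqrt(139))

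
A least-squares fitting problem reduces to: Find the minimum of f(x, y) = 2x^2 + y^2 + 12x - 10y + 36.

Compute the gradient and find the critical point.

f(x,y) = 2x^2 + y^2 + 12x - 10y + 36
df/dx = 4x + (12) = 0  =>  x = -3
df/dy = 2y + (-10) = 0  =>  y = 5
f(-3, 5) = 2*(-3)^2 + 1*(5)^2 + 12*(-3) + -10*(5) + 36 = -7
Hessian is diagonal with entries 4, 2 > 0, so this is a minimum.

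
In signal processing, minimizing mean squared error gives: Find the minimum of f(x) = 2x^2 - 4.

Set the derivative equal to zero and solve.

f(x) = 2x^2 - 4
f'(x) = 4x + (0) = 0
x = 0/4 = 0
f(0) = -4
Since f''(x) = 4 > 0, this is a minimum.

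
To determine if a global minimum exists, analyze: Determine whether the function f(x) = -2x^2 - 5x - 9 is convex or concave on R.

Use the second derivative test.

f(x) = -2x^2 - 5x - 9
f'(x) = -4x - 5
f''(x) = -4
Since f''(x) = -4 < 0 for all x, f is concave on R.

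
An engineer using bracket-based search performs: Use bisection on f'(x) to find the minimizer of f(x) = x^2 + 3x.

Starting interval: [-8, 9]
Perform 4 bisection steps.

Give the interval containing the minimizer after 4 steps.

Finding critical point of f(x) = x^2 + 3x using bisection on f'(x) = 2x + 3.
f'(x) = 0 when x = -3/2.
Starting interval: [-8, 9]
Step 1: mid = 1/2, f'(mid) = 4, new interval = [-8, 1/2]
Step 2: mid = -15/4, f'(mid) = -9/2, new interval = [-15/4, 1/2]
Step 3: mid = -13/8, f'(mid) = -1/4, new interval = [-13/8, 1/2]
Step 4: mid = -9/16, f'(mid) = 15/8, new interval = [-13/8, -9/16]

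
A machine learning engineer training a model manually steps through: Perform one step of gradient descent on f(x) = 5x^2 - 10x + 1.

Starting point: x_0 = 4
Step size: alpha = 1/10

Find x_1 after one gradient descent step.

f(x) = 5x^2 - 10x + 1
f'(x) = 10x - 10
f'(4) = 10*4 + (-10) = 30
x_1 = x_0 - alpha * f'(x_0) = 4 - 1/10 * 30 = 1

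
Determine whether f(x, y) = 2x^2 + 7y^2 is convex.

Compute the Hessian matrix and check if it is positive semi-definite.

f(x,y) = 2x^2 + 7y^2
Hessian H = [[4, 0], [0, 14]]
trace(H) = 18, det(H) = 56
Eigenvalues: (18 +/- sqrt(100)) / 2 = 14, 4
Since both eigenvalues > 0, f is convex.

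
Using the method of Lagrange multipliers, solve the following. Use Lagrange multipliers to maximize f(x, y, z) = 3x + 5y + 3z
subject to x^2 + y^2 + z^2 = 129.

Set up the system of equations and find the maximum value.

Lagrange conditions: 3 = 2*lambda*x, 5 = 2*lambda*y, 3 = 2*lambda*z
So x:3 = y:5 = z:3, i.e. x = 3t, y = 5t, z = 3t
Constraint: t^2*(3^2 + 5^2 + 3^2) = 129
  t^2 * 43 = 129  =>  t = sqrt(3)
Maximum = 3*3t + 5*5t + 3*3t = 43*sqrt(3) = sqrt(5547)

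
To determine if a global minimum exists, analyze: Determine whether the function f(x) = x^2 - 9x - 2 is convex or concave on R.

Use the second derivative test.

f(x) = x^2 - 9x - 2
f'(x) = 2x - 9
f''(x) = 2
Since f''(x) = 2 > 0 for all x, f is convex on R.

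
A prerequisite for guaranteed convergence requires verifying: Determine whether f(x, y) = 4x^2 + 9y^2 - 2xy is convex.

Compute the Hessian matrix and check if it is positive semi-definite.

f(x,y) = 4x^2 + 9y^2 - 2xy
Hessian H = [[8, -2], [-2, 18]]
trace(H) = 26, det(H) = 140
Eigenvalues: (26 +/- sqrt(116)) / 2 = 18.39, 7.615
Since both eigenvalues > 0, f is convex.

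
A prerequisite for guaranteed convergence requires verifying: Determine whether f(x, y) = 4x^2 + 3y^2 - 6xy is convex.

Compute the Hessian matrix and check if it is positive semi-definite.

f(x,y) = 4x^2 + 3y^2 - 6xy
Hessian H = [[8, -6], [-6, 6]]
trace(H) = 14, det(H) = 12
Eigenvalues: (14 +/- sqrt(148)) / 2 = 13.08, 0.9172
Since both eigenvalues > 0, f is convex.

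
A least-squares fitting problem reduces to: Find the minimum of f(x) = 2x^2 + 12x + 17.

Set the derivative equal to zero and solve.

f(x) = 2x^2 + 12x + 17
f'(x) = 4x + (12) = 0
x = -12/4 = -3
f(-3) = -1
Since f''(x) = 4 > 0, this is a minimum.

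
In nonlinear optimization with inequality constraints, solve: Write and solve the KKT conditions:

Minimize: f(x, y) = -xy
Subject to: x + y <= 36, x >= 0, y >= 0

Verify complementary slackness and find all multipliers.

Problem: min -xy s.t. x + y <= 36 (multiplier lambda), x >= 0 (mu_x), y >= 0 (mu_y)
KKT stationarity: -y + lambda - mu_x = 0, -x + lambda - mu_y = 0, with lambda, mu_x, mu_y >= 0
Complementary slackness: lambda*(x + y - 36) = 0, mu_x*x = 0, mu_y*y = 0
If lambda = 0: y = -mu_x <= 0 and x = -mu_y <= 0 force x = y = 0 with f = 0; but x = y = 18 is feasible with f = -324 < 0, so this is not the minimum. Hence lambda > 0 and x + y = 36.
Try x > 0, y > 0 (so mu_x = mu_y = 0): y = lambda, x = lambda => x = y = lambda
x + y = 36 => 2*lambda = 36 => lambda = 18
x* = y* = 18 > 0, consistent with mu_x = mu_y = 0.
(Any feasible point with x = 0 or y = 0 has f = 0 > -324, so the minimum is not on those boundaries.)
min(-xy) = -324 (i.e. max xy = 324)
Multipliers: lambda = 18, mu_x = 0, mu_y = 0
Complementary slackness: lambda*(x + y - 36) = 18*(18 + 18 - 36) = 0, mu_x*x = 0*18 = 0, mu_y*y = 0*18 = 0. Satisfied.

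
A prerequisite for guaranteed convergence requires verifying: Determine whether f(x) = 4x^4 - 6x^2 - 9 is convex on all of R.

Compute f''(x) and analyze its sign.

f(x) = 4x^4 - 6x^2 - 9
f'(x) = 16x^3 + -12x
f''(x) = 48x^2 + -12
f''(0) = -12 < 0, so not convex near x = 0
Therefore, f is not globally convex on R.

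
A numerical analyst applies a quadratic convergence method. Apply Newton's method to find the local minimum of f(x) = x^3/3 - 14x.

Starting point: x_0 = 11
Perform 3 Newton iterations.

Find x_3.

f(x) = x^3/3 - 14x
f'(x) = x^2 - 14, f''(x) = 2x
Newton update: x_{n+1} = x_n - (x_n^2 - 14)/(2*x_n)
Step 1: x_0 = 11, f'=107, f''=22, x_1 = 135/22
Step 2: x_1 = 135/22, f'=11449/484, f''=135/11, x_2 = 25001/5940
Step 3: x_2 = 25001/5940, f'=131079601/35283600, f''=25001/2970, x_3 = 1119020401/297011880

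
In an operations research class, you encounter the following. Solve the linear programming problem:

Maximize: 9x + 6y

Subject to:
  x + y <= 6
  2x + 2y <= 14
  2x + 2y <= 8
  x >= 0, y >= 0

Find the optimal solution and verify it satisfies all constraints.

Feasible vertices: (0, 0), (0, 4), (4, 0)
Objective 9x + 6y at each vertex:
  (0, 0): 0
  (0, 4): 24
  (4, 0): 36
Maximum is 36 at (4, 0).
Verify constraints at (x, y) = (4, 0):
  1*4 + 1*0 = 4 <= 6
  2*4 + 2*0 = 8 <= 14
  2*4 + 2*0 = 8 <= 8 (active)
  x = 4 >= 0, y = 0 >= 0. All constraints satisfied.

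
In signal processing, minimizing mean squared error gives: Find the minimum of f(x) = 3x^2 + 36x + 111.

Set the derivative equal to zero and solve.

f(x) = 3x^2 + 36x + 111
f'(x) = 6x + (36) = 0
x = -36/6 = -6
f(-6) = 3
Since f''(x) = 6 > 0, this is a minimum.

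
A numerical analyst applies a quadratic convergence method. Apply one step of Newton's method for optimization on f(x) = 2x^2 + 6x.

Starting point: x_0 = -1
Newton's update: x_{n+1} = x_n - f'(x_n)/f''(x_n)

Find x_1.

f(x) = 2x^2 + 6x
f'(x) = 4x + (6), f''(x) = 4
Newton step: x_1 = x_0 - f'(x_0)/f''(x_0)
f'(-1) = 2
x_1 = -1 - 2/4 = -3/2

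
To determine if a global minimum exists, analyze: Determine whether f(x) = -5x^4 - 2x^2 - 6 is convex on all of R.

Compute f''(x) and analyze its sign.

f(x) = -5x^4 - 2x^2 - 6
f'(x) = -20x^3 + -4x
f''(x) = -60x^2 + -4
f''(x) = -60x^2 + -4 <= -4 < 0 for all x
Therefore, f is concave on R.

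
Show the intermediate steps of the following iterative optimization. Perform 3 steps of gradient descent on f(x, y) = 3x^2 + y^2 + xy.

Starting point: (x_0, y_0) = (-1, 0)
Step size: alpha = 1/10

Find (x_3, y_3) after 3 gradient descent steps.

f(x,y) = 3x^2 + y^2 + xy
grad_x = 6x + 1y, grad_y = 2y + 1x
Step 1: grad = (-6, -1), (-2/5, 1/10)
Step 2: grad = (-23/10, -1/5), (-17/100, 3/25)
Step 3: grad = (-9/10, 7/100), (-2/25, 113/1000)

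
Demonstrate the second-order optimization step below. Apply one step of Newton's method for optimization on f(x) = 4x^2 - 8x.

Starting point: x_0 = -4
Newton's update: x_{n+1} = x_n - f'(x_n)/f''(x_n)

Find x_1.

f(x) = 4x^2 - 8x
f'(x) = 8x + (-8), f''(x) = 8
Newton step: x_1 = x_0 - f'(x_0)/f''(x_0)
f'(-4) = -40
x_1 = -4 - -40/8 = 1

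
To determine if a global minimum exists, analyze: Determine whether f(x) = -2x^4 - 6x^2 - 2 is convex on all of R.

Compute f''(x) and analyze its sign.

f(x) = -2x^4 - 6x^2 - 2
f'(x) = -8x^3 + -12x
f''(x) = -24x^2 + -12
f''(x) = -24x^2 + -12 <= -12 < 0 for all x
Therefore, f is concave on R.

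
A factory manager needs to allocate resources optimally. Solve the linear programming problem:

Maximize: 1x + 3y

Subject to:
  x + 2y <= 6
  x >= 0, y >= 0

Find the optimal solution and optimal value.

The feasible region has vertices at [(0, 0), (6, 0), (0, 3)].
Checking objective 1x + 3y at each vertex:
  (0, 0): 1*0 + 3*0 = 0
  (6, 0): 1*6 + 3*0 = 6
  (0, 3): 1*0 + 3*3 = 9
Maximum is 9 at (0, 3).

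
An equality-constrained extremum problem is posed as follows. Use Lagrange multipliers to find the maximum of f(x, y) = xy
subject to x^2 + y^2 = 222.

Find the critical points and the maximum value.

Lagrange conditions: y = 2*lambda*x and x = 2*lambda*y
If x = 0 then y = 0, violating the constraint, so x, y != 0.
Dividing: y/x = x/y => x^2 = y^2 => y = x or y = -x
Constraint: 2x^2 = 222 => x^2 = 111 => x = +/-sqrt(111)
Critical points: (sqrt(111), sqrt(111)), (-sqrt(111), -sqrt(111)), (sqrt(111), -sqrt(111)), (-sqrt(111), sqrt(111))
  y = x:  xy = x^2 = 111  at (sqrt(111), sqrt(111)) and (-sqrt(111), -sqrt(111))
  y = -x: xy = -x^2 = -111 at (sqrt(111), -sqrt(111)) and (-sqrt(111), sqrt(111))
Maximum xy = 111 at (sqrt(111), sqrt(111)) and (-sqrt(111), -sqrt(111))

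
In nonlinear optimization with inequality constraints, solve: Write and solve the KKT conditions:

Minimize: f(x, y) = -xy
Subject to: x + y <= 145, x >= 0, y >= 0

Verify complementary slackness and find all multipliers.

Problem: min -xy s.t. x + y <= 145 (multiplier lambda), x >= 0 (mu_x), y >= 0 (mu_y)
KKT stationarity: -y + lambda - mu_x = 0, -x + lambda - mu_y = 0, with lambda, mu_x, mu_y >= 0
Complementary slackness: lambda*(x + y - 145) = 0, mu_x*x = 0, mu_y*y = 0
If lambda = 0: y = -mu_x <= 0 and x = -mu_y <= 0 force x = y = 0 with f = 0; but x = y = 145/2 is feasible with f = -21025/4 < 0, so this is not the minimum. Hence lambda > 0 and x + y = 145.
Try x > 0, y > 0 (so mu_x = mu_y = 0): y = lambda, x = lambda => x = y = lambda
x + y = 145 => 2*lambda = 145 => lambda = 145/2
x* = y* = 145/2 > 0, consistent with mu_x = mu_y = 0.
(Any feasible point with x = 0 or y = 0 has f = 0 > -21025/4, so the minimum is not on those boundaries.)
min(-xy) = -21025/4 (i.e. max xy = 21025/4)
Multipliers: lambda = 145/2, mu_x = 0, mu_y = 0
Complementary slackness: lambda*(x + y - 145) = 145/2*(145/2 + 145/2 - 145) = 0, mu_x*x = 0*145/2 = 0, mu_y*y = 0*145/2 = 0. Satisfied.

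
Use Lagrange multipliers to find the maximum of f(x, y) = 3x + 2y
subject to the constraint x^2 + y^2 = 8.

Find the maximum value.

Set up Lagrange conditions: grad f = lambda * grad g
  3 = 2*lambda*x
  2 = 2*lambda*y
From these: x/y = 3/2, so x = 3t, y = 2t for some t.
Substitute into constraint: (3t)^2 + (2t)^2 = 8
  t^2 * 13 = 8
  t = sqrt(8/13)
Maximum = 3*x + 2*y = (3^2 + 2^2)*t = 13 * sqrt(8/13) = sqrt(104)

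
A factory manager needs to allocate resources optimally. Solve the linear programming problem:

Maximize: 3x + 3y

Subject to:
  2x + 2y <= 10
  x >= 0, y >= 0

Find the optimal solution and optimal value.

The feasible region has vertices at [(0, 0), (5, 0), (0, 5)].
Checking objective 3x + 3y at each vertex:
  (0, 0): 3*0 + 3*0 = 0
  (5, 0): 3*5 + 3*0 = 15
  (0, 5): 3*0 + 3*5 = 15
Maximum is 15 at (5, 0).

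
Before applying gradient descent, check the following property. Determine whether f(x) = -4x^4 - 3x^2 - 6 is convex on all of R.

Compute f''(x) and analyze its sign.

f(x) = -4x^4 - 3x^2 - 6
f'(x) = -16x^3 + -6x
f''(x) = -48x^2 + -6
f''(x) = -48x^2 + -6 <= -6 < 0 for all x
Therefore, f is concave on R.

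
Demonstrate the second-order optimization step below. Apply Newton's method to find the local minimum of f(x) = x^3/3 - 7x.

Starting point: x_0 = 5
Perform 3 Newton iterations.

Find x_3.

f(x) = x^3/3 - 7x
f'(x) = x^2 - 7, f''(x) = 2x
Newton update: x_{n+1} = x_n - (x_n^2 - 7)/(2*x_n)
Step 1: x_0 = 5, f'=18, f''=10, x_1 = 16/5
Step 2: x_1 = 16/5, f'=81/25, f''=32/5, x_2 = 431/160
Step 3: x_2 = 431/160, f'=6561/25600, f''=431/80, x_3 = 364961/137920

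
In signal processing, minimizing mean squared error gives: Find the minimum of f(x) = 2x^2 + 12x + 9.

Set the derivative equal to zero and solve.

f(x) = 2x^2 + 12x + 9
f'(x) = 4x + (12) = 0
x = -12/4 = -3
f(-3) = -9
Since f''(x) = 4 > 0, this is a minimum.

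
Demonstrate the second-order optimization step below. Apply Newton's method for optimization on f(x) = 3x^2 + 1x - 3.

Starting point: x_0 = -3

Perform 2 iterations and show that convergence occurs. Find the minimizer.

f(x) = 3x^2 + 1x - 3, f'(x) = 6x + (1), f''(x) = 6
Step 1: f'(-3) = -17, x_1 = -3 - -17/6 = -1/6
Step 2: f'(-1/6) = 0, x_2 = -1/6 (converged)
Newton's method converges in 1 step for quadratics.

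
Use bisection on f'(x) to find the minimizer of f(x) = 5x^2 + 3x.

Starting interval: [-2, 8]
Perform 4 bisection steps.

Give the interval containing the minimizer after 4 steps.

Finding critical point of f(x) = 5x^2 + 3x using bisection on f'(x) = 10x + 3.
f'(x) = 0 when x = -3/10.
Starting interval: [-2, 8]
Step 1: mid = 3, f'(mid) = 33, new interval = [-2, 3]
Step 2: mid = 1/2, f'(mid) = 8, new interval = [-2, 1/2]
Step 3: mid = -3/4, f'(mid) = -9/2, new interval = [-3/4, 1/2]
Step 4: mid = -1/8, f'(mid) = 7/4, new interval = [-3/4, -1/8]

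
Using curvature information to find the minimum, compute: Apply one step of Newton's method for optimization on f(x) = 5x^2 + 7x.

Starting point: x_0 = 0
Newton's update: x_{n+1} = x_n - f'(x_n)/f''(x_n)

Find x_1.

f(x) = 5x^2 + 7x
f'(x) = 10x + (7), f''(x) = 10
Newton step: x_1 = x_0 - f'(x_0)/f''(x_0)
f'(0) = 7
x_1 = 0 - 7/10 = -7/10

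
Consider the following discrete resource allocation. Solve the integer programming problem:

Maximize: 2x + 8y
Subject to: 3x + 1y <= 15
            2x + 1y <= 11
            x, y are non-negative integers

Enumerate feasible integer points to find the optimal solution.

Constraint 1: 3x + 1y <= 15
Constraint 2: 2x + 1y <= 11
Feasible x range (need y >= 0): 0 <= x <= min(15/3, 11/2) => x in {0, ..., 5}.
Enumerate feasible integer points row by row (the coefficient of y is 8 > 0, so for each x the largest feasible y gives the best value):
  x = 0: y <= min((15 - 3*0)/1, (11 - 2*0)/1) => y in {0, ..., 11}; best 2*0 + 8*11 = 88
  x = 1: y <= min((15 - 3*1)/1, (11 - 2*1)/1) => y in {0, ..., 9}; best 2*1 + 8*9 = 74
  x = 2: y <= min((15 - 3*2)/1, (11 - 2*2)/1) => y in {0, ..., 7}; best 2*2 + 8*7 = 60
  x = 3: y <= min((15 - 3*3)/1, (11 - 2*3)/1) => y in {0, ..., 5}; best 2*3 + 8*5 = 46
  x = 4: y <= min((15 - 3*4)/1, (11 - 2*4)/1) => y in {0, ..., 3}; best 2*4 + 8*3 = 32
  x = 5: y <= min((15 - 3*5)/1, (11 - 2*5)/1) => y in {0}; best 2*5 + 8*0 = 10
The maximum 2x + 8y = 88 is achieved at x = 0, y = 11.
Check: 3*0 + 1*11 = 11 <= 15 and 2*0 + 1*11 = 11 <= 11.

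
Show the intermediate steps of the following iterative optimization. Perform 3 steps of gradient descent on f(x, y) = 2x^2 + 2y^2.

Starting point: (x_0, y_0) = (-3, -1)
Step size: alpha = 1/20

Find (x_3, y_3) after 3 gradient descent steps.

f(x,y) = 2x^2 + 2y^2
grad_x = 4x + 0y, grad_y = 4y + 0x
Step 1: grad = (-12, -4), (-12/5, -4/5)
Step 2: grad = (-48/5, -16/5), (-48/25, -16/25)
Step 3: grad = (-192/25, -64/25), (-192/125, -64/125)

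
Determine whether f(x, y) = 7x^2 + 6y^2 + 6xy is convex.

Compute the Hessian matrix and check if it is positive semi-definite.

f(x,y) = 7x^2 + 6y^2 + 6xy
Hessian H = [[14, 6], [6, 12]]
trace(H) = 26, det(H) = 132
Eigenvalues: (26 +/- sqrt(148)) / 2 = 19.08, 6.917
Since both eigenvalues > 0, f is convex.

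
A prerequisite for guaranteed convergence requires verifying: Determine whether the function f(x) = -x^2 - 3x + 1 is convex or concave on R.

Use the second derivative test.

f(x) = -x^2 - 3x + 1
f'(x) = -2x - 3
f''(x) = -2
Since f''(x) = -2 < 0 for all x, f is concave on R.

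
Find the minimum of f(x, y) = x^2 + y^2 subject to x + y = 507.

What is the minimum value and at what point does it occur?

Substitute y = 507 - x into f(x,y) = x^2 + y^2:
g(x) = x^2 + (507 - x)^2 = 2x^2 - 1014x + 257049
g'(x) = 4x - 1014 = 0  =>  x = 507/2
y = 507 - 507/2 = 507/2
Minimum value = (507/2)^2 + (507/2)^2 = 257049/2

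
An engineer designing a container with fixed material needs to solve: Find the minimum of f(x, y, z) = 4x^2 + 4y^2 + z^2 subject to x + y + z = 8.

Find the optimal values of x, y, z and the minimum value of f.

Using Lagrange multipliers on f = 4x^2 + 4y^2 + z^2 with constraint x + y + z = 8:
Conditions: 2*4*x = lambda, 2*4*y = lambda, 2*1*z = lambda
So x = lambda/8, y = lambda/8, z = lambda/2
Substituting into constraint: lambda * (3/4) = 8
lambda = 32/3
x = 4/3, y = 4/3, z = 16/3
Minimum value = 128/3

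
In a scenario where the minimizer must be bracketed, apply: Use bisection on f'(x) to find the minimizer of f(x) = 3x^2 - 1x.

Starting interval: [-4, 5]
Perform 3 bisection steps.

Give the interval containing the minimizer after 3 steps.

Finding critical point of f(x) = 3x^2 - 1x using bisection on f'(x) = 6x + -1.
f'(x) = 0 when x = 1/6.
Starting interval: [-4, 5]
Step 1: mid = 1/2, f'(mid) = 2, new interval = [-4, 1/2]
Step 2: mid = -7/4, f'(mid) = -23/2, new interval = [-7/4, 1/2]
Step 3: mid = -5/8, f'(mid) = -19/4, new interval = [-5/8, 1/2]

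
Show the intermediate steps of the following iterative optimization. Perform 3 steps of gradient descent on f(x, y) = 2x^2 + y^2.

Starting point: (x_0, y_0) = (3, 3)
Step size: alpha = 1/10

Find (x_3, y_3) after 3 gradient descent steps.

f(x,y) = 2x^2 + y^2
grad_x = 4x + 0y, grad_y = 2y + 0x
Step 1: grad = (12, 6), (9/5, 12/5)
Step 2: grad = (36/5, 24/5), (27/25, 48/25)
Step 3: grad = (108/25, 96/25), (81/125, 192/125)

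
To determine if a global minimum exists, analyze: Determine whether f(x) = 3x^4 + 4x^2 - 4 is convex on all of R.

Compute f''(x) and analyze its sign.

f(x) = 3x^4 + 4x^2 - 4
f'(x) = 12x^3 + 8x
f''(x) = 36x^2 + 8
f''(x) = 36x^2 + 8 >= 8 > 0 for all x
Therefore, f is convex on R.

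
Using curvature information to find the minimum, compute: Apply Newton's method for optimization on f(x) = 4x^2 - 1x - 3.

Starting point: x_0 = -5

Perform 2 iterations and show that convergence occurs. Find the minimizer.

f(x) = 4x^2 - 1x - 3, f'(x) = 8x + (-1), f''(x) = 8
Step 1: f'(-5) = -41, x_1 = -5 - -41/8 = 1/8
Step 2: f'(1/8) = 0, x_2 = 1/8 (converged)
Newton's method converges in 1 step for quadratics.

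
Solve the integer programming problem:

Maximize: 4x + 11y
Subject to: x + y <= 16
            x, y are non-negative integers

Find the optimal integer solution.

Objective: 4x + 11y, constraint: x + y <= 16
Coefficient of y is 11 > coefficient of x is 4, so allocate the entire budget to y.
Optimal: x = 0, y = 16, value = 176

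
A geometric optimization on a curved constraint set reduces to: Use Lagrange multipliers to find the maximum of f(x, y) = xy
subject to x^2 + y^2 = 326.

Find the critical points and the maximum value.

Lagrange conditions: y = 2*lambda*x and x = 2*lambda*y
If x = 0 then y = 0, violating the constraint, so x, y != 0.
Dividing: y/x = x/y => x^2 = y^2 => y = x or y = -x
Constraint: 2x^2 = 326 => x^2 = 163 => x = +/-sqrt(163)
Critical points: (sqrt(163), sqrt(163)), (-sqrt(163), -sqrt(163)), (sqrt(163), -sqrt(163)), (-sqrt(163), sqrt(163))
  y = x:  xy = x^2 = 163  at (sqrt(163), sqrt(163)) and (-sqrt(163), -sqrt(163))
  y = -x: xy = -x^2 = -163 at (sqrt(163), -sqrt(163)) and (-sqrt(163), sqrt(163))
Maximum xy = 163 at (sqrt(163), sqrt(163)) and (-sqrt(163), -sqrt(163))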